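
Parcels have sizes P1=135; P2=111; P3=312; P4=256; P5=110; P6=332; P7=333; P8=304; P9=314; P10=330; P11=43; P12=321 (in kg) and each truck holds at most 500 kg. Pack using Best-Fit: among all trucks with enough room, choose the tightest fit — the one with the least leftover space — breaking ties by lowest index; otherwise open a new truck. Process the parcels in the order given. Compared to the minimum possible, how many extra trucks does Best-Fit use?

1

Best-Fit: [135,111] [312,110,43] [256] [332] [333] [304] [314] [330] [321] → 9 trucks.
8 parcels exceed 250 kg (half the capacity), and no two of those can share a truck, so at least 8 trucks are needed.
An optimal packing achieves that bound: [333,135] [332,111,43] [330,110] [321] [314] [312] [304] [256] → 8 trucks.
Excess: 9 − 8 = 1.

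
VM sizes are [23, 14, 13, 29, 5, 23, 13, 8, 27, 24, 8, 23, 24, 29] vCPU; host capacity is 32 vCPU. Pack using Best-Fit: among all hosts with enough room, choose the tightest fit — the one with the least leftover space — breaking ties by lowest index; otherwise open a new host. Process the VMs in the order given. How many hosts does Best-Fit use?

10

host 1: place 23 vCPU, 9 vCPU left
host 2: place 14 vCPU, 18 vCPU left
host 2: place 13 vCPU, 5 vCPU left
host 3: place 29 vCPU, 3 vCPU left
host 2: place 5 vCPU, 0 vCPU left
host 4: place 23 vCPU, 9 vCPU left
host 5: place 13 vCPU, 19 vCPU left
host 1: place 8 vCPU, 1 vCPU left
host 6: place 27 vCPU, 5 vCPU left
host 7: place 24 vCPU, 8 vCPU left
host 7: place 8 vCPU, 0 vCPU left
host 8: place 23 vCPU, 9 vCPU left
host 9: place 24 vCPU, 8 vCPU left
host 10: place 29 vCPU, 3 vCPU left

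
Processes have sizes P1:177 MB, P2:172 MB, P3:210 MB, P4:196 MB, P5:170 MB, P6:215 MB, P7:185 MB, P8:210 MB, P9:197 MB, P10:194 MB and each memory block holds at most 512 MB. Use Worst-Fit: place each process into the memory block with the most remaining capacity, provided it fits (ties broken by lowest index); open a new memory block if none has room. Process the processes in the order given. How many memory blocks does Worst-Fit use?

5

Put P1 (177 MB) in memory block 1; 335 MB remain.
Put P2 (172 MB) in memory block 1; 163 MB remain.
Put P3 (210 MB) in memory block 2; 302 MB remain.
Put P4 (196 MB) in memory block 2; 106 MB remain.
Put P5 (170 MB) in memory block 3; 342 MB remain.
Put P6 (215 MB) in memory block 3; 127 MB remain.
Put P7 (185 MB) in memory block 4; 327 MB remain.
Put P8 (210 MB) in memory block 4; 117 MB remain.
Put P9 (197 MB) in memory block 5; 315 MB remain.
Put P10 (194 MB) in memory block 5; 121 MB remain.
Final memory blocks: [177,172] [210,196] [170,215] [185,210] [197,194].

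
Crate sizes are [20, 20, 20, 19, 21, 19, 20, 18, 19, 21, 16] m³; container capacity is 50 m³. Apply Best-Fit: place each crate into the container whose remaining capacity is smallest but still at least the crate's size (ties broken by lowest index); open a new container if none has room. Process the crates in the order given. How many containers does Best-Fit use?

container 1: place 20 m³, 30 m³ left
container 1: place 20 m³, 10 m³ left
container 2: place 20 m³, 30 m³ left
container 2: place 19 m³, 11 m³ left
container 3: place 21 m³, 29 m³ left
container 3: place 19 m³, 10 m³ left
container 4: place 20 m³, 30 m³ left
container 4: place 18 m³, 12 m³ left
container 5: place 19 m³, 31 m³ left
container 5: place 21 m³, 10 m³ left
container 6: place 16 m³, 34 m³ left
Final containers: [20,20] [20,19] [21,19] [20,18] [19,21] [16].

6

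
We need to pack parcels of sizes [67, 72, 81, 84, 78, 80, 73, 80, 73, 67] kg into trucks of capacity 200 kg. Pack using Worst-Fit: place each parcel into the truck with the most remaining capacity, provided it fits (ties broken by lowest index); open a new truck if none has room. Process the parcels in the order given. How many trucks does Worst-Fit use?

5

67 kg → truck 1 (remaining 133 kg)
72 kg → truck 1 (remaining 61 kg)
81 kg → truck 2 (remaining 119 kg)
84 kg → truck 2 (remaining 35 kg)
78 kg → truck 3 (remaining 122 kg)
80 kg → truck 3 (remaining 42 kg)
73 kg → truck 4 (remaining 127 kg)
80 kg → truck 4 (remaining 47 kg)
73 kg → truck 5 (remaining 127 kg)
67 kg → truck 5 (remaining 60 kg)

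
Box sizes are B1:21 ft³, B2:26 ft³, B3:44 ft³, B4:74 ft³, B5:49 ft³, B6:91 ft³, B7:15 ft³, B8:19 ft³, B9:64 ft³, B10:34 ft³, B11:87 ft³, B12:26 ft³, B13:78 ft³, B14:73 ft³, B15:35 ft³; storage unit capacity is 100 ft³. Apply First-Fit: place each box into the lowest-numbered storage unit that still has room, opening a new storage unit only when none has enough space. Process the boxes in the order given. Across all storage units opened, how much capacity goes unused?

164

B1 (21 ft³) → storage unit 1 (remaining 79 ft³)
B2 (26 ft³) → storage unit 1 (remaining 53 ft³)
B3 (44 ft³) → storage unit 1 (remaining 9 ft³)
B4 (74 ft³) → storage unit 2 (remaining 26 ft³)
B5 (49 ft³) → storage unit 3 (remaining 51 ft³)
B6 (91 ft³) → storage unit 4 (remaining 9 ft³)
B7 (15 ft³) → storage unit 2 (remaining 11 ft³)
B8 (19 ft³) → storage unit 3 (remaining 32 ft³)
B9 (64 ft³) → storage unit 5 (remaining 36 ft³)
B10 (34 ft³) → storage unit 5 (remaining 2 ft³)
B11 (87 ft³) → storage unit 6 (remaining 13 ft³)
B12 (26 ft³) → storage unit 3 (remaining 6 ft³)
B13 (78 ft³) → storage unit 7 (remaining 22 ft³)
B14 (73 ft³) → storage unit 8 (remaining 27 ft³)
B15 (35 ft³) → storage unit 9 (remaining 65 ft³)
9 storage units × 100 ft³ = 900 ft³; used 736 ft³; unused 164 ft³.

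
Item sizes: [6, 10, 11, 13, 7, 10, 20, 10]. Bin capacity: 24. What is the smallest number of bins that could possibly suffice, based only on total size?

4

Total size = 6 + 10 + 11 + 13 + 7 + 10 + 20 + 10 = 87.
⌈87 / 24⌉ = 4.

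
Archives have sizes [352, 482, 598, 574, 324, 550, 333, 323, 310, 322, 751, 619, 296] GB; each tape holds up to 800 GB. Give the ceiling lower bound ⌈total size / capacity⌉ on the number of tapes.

8 tapes

Total size = 352 + 482 + 598 + 574 + 324 + 550 + 333 + 323 + 310 + 322 + 751 + 619 + 296 = 5834 GB.
⌈5834 / 800⌉ = 8.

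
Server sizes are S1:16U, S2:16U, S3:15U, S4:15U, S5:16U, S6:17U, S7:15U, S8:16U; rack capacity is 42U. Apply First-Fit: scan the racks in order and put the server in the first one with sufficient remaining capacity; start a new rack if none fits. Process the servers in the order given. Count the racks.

rack 1: place S1 (16U), 26U left
rack 1: place S2 (16U), 10U left
rack 2: place S3 (15U), 27U left
rack 2: place S4 (15U), 12U left
rack 3: place S5 (16U), 26U left
rack 3: place S6 (17U), 9U left
rack 4: place S7 (15U), 27U left
rack 4: place S8 (16U), 11U left
Final racks: [16,16] [15,15] [16,17] [15,16].

4 racks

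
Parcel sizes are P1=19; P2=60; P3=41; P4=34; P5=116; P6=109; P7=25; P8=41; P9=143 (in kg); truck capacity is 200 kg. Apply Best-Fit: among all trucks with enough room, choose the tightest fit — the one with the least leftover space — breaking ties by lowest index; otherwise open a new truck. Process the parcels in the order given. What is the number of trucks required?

truck 1: place P1 (19 kg), 181 kg left
truck 1: place P2 (60 kg), 121 kg left
truck 1: place P3 (41 kg), 80 kg left
truck 1: place P4 (34 kg), 46 kg left
truck 2: place P5 (116 kg), 84 kg left
truck 3: place P6 (109 kg), 91 kg left
truck 1: place P7 (25 kg), 21 kg left
truck 2: place P8 (41 kg), 43 kg left
truck 4: place P9 (143 kg), 57 kg left

4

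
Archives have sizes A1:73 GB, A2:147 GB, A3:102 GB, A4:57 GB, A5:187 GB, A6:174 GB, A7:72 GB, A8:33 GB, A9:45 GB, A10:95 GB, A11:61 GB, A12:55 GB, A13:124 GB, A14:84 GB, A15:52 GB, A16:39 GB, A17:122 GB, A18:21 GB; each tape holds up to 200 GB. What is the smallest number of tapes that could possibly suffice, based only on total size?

8

Total size = 73 + 147 + 102 + 57 + 187 + 174 + 72 + 33 + 45 + 95 + 61 + 55 + 124 + 84 + 52 + 39 + 122 + 21 = 1543 GB.
⌈1543 / 200⌉ = 8.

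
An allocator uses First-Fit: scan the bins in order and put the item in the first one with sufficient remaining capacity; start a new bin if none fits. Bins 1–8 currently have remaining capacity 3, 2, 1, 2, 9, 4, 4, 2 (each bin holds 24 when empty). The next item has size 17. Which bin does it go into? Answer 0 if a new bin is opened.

0

No bin has ≥ 17 free, so a new bin is opened.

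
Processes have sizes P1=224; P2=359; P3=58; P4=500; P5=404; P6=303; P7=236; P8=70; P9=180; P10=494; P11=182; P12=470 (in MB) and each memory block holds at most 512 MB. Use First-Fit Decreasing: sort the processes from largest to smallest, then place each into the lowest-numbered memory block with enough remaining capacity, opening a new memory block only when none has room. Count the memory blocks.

8 memory blocks

Sorted descending: 500, 494, 470, 404, 359, 303, 236, 224, 182, 180, 70, 58.
memory block 1: place 500 MB, 12 MB left
memory block 2: place 494 MB, 18 MB left
memory block 3: place 470 MB, 42 MB left
memory block 4: place 404 MB, 108 MB left
memory block 5: place 359 MB, 153 MB left
memory block 6: place 303 MB, 209 MB left
memory block 7: place 236 MB, 276 MB left
memory block 7: place 224 MB, 52 MB left
memory block 6: place 182 MB, 27 MB left
memory block 8: place 180 MB, 332 MB left
memory block 4: place 70 MB, 38 MB left
memory block 5: place 58 MB, 95 MB left
Final memory blocks: [500] [494] [470] [404,70] [359,58] [303,182] [236,224] [180].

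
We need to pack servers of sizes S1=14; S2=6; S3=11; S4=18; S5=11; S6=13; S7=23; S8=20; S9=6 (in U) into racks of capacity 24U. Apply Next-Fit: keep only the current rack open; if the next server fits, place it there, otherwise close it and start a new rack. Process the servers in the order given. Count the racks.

Put S1 (14U) in rack 1; 10U remain.
Put S2 (6U) in rack 1; 4U remain.
Put S3 (11U) in rack 2; 13U remain.
Put S4 (18U) in rack 3; 6U remain.
Put S5 (11U) in rack 4; 13U remain.
Put S6 (13U) in rack 4; 0U remain.
Put S7 (23U) in rack 5; 1U remain.
Put S8 (20U) in rack 6; 4U remain.
Put S9 (6U) in rack 7; 18U remain.
Final racks: [14,6] [11] [18] [11,13] [23] [20] [6].

7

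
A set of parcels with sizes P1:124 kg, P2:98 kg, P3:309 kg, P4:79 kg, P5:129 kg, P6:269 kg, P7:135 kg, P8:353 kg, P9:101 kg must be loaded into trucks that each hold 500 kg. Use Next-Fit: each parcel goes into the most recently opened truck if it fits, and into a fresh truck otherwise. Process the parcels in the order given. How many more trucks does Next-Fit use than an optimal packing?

Next-Fit: [124,98] [309,79] [129,269] [135,353] [101] → 5 trucks.
Total size 1597 kg; any packing needs at least ⌈1597/500⌉ = 4 trucks.
An optimal packing achieves that bound: [353,135] [309,129] [269,124,101] [98,79] → 4 trucks.
Excess: 5 − 4 = 1.

1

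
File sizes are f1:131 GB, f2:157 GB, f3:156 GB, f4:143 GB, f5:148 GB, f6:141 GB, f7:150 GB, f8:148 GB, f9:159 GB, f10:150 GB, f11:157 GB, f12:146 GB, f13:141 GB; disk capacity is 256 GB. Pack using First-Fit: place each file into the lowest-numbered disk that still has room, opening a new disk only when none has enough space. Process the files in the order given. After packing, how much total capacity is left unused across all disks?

1401

Put f1 (131 GB) in disk 1; 125 GB remain.
Put f2 (157 GB) in disk 2; 99 GB remain.
Put f3 (156 GB) in disk 3; 100 GB remain.
Put f4 (143 GB) in disk 4; 113 GB remain.
Put f5 (148 GB) in disk 5; 108 GB remain.
Put f6 (141 GB) in disk 6; 115 GB remain.
Put f7 (150 GB) in disk 7; 106 GB remain.
Put f8 (148 GB) in disk 8; 108 GB remain.
Put f9 (159 GB) in disk 9; 97 GB remain.
Put f10 (150 GB) in disk 10; 106 GB remain.
Put f11 (157 GB) in disk 11; 99 GB remain.
Put f12 (146 GB) in disk 12; 110 GB remain.
Put f13 (141 GB) in disk 13; 115 GB remain.
13 disks × 256 GB = 3328 GB; used 1927 GB; unused 1401 GB.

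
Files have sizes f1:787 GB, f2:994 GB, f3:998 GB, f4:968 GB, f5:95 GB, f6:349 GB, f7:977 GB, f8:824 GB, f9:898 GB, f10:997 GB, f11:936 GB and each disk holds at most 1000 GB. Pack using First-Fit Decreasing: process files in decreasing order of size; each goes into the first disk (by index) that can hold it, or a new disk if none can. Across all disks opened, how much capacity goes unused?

1177

Sorted descending: 998, 997, 994, 977, 968, 936, 898, 824, 787, 349, 95.
998 GB → disk 1 (remaining 2 GB)
997 GB → disk 2 (remaining 3 GB)
994 GB → disk 3 (remaining 6 GB)
977 GB → disk 4 (remaining 23 GB)
968 GB → disk 5 (remaining 32 GB)
936 GB → disk 6 (remaining 64 GB)
898 GB → disk 7 (remaining 102 GB)
824 GB → disk 8 (remaining 176 GB)
787 GB → disk 9 (remaining 213 GB)
349 GB → disk 10 (remaining 651 GB)
95 GB → disk 7 (remaining 7 GB)
10 disks × 1000 GB = 10000 GB; used 8823 GB; unused 1177 GB.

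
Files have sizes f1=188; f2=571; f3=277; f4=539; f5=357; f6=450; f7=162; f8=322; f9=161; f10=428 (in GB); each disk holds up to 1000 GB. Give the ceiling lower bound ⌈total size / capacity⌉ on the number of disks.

Total size = 188 + 571 + 277 + 539 + 357 + 450 + 162 + 322 + 161 + 428 = 3455 GB.
⌈3455 / 1000⌉ = 4.

4 disks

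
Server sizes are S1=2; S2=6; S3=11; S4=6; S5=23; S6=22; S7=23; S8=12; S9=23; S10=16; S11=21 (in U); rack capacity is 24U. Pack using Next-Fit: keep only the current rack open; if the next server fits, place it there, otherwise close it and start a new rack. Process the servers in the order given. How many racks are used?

9 racks

Put S1 (2U) in rack 1; 22U remain.
Put S2 (6U) in rack 1; 16U remain.
Put S3 (11U) in rack 1; 5U remain.
Put S4 (6U) in rack 2; 18U remain.
Put S5 (23U) in rack 3; 1U remain.
Put S6 (22U) in rack 4; 2U remain.
Put S7 (23U) in rack 5; 1U remain.
Put S8 (12U) in rack 6; 12U remain.
Put S9 (23U) in rack 7; 1U remain.
Put S10 (16U) in rack 8; 8U remain.
Put S11 (21U) in rack 9; 3U remain.
Final racks: [2,6,11] [6] [23] [22] [23] [12] [23] [16] [21].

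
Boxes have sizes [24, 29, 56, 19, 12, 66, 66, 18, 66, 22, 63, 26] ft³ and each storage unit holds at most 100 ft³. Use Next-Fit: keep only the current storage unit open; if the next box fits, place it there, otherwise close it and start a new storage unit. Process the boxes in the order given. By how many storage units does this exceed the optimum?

Next-Fit: [24,29] [56,19,12] [66] [66,18] [66,22] [63,26] → 6 storage units.
Total size 467 ft³; any packing needs at least ⌈467/100⌉ = 5 storage units.
An optimal packing achieves that bound: [66,29] [66,26] [66,24] [63,22,12] [56,19,18] → 5 storage units.
Excess: 6 − 5 = 1.

1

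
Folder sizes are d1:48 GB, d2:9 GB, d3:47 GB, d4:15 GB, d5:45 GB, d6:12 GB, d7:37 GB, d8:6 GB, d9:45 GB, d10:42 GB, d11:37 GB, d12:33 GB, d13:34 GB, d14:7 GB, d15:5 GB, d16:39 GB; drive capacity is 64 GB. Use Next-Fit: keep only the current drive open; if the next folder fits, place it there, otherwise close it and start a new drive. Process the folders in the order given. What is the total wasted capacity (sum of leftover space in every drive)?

179

Put d1 (48 GB) in drive 1; 16 GB remain.
Put d2 (9 GB) in drive 1; 7 GB remain.
Put d3 (47 GB) in drive 2; 17 GB remain.
Put d4 (15 GB) in drive 2; 2 GB remain.
Put d5 (45 GB) in drive 3; 19 GB remain.
Put d6 (12 GB) in drive 3; 7 GB remain.
Put d7 (37 GB) in drive 4; 27 GB remain.
Put d8 (6 GB) in drive 4; 21 GB remain.
Put d9 (45 GB) in drive 5; 19 GB remain.
Put d10 (42 GB) in drive 6; 22 GB remain.
Put d11 (37 GB) in drive 7; 27 GB remain.
Put d12 (33 GB) in drive 8; 31 GB remain.
Put d13 (34 GB) in drive 9; 30 GB remain.
Put d14 (7 GB) in drive 9; 23 GB remain.
Put d15 (5 GB) in drive 9; 18 GB remain.
Put d16 (39 GB) in drive 10; 25 GB remain.
10 drives × 64 GB = 640 GB; used 461 GB; unused 179 GB.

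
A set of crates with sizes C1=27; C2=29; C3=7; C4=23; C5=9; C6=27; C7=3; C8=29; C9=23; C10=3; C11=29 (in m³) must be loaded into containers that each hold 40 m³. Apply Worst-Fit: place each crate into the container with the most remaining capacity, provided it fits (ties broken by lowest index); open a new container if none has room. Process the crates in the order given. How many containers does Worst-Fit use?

7 containers

C1 (27 m³) → container 1 (remaining 13 m³)
C2 (29 m³) → container 2 (remaining 11 m³)
C3 (7 m³) → container 1 (remaining 6 m³)
C4 (23 m³) → container 3 (remaining 17 m³)
C5 (9 m³) → container 3 (remaining 8 m³)
C6 (27 m³) → container 4 (remaining 13 m³)
C7 (3 m³) → container 4 (remaining 10 m³)
C8 (29 m³) → container 5 (remaining 11 m³)
C9 (23 m³) → container 6 (remaining 17 m³)
C10 (3 m³) → container 6 (remaining 14 m³)
C11 (29 m³) → container 7 (remaining 11 m³)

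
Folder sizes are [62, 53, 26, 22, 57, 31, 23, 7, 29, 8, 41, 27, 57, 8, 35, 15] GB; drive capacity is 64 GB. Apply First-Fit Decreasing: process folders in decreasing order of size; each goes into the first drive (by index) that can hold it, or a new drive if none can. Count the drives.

9

Sorted descending: 62, 57, 57, 53, 41, 35, 31, 29, 27, 26, 23, 22, 15, 8, 8, 7.
Put 62 GB in drive 1; 2 GB remain.
Put 57 GB in drive 2; 7 GB remain.
Put 57 GB in drive 3; 7 GB remain.
Put 53 GB in drive 4; 11 GB remain.
Put 41 GB in drive 5; 23 GB remain.
Put 35 GB in drive 6; 29 GB remain.
Put 31 GB in drive 7; 33 GB remain.
Put 29 GB in drive 6; 0 GB remain.
Put 27 GB in drive 7; 6 GB remain.
Put 26 GB in drive 8; 38 GB remain.
Put 23 GB in drive 5; 0 GB remain.
Put 22 GB in drive 8; 16 GB remain.
Put 15 GB in drive 8; 1 GB remain.
Put 8 GB in drive 4; 3 GB remain.
Put 8 GB in drive 9; 56 GB remain.
Put 7 GB in drive 2; 0 GB remain.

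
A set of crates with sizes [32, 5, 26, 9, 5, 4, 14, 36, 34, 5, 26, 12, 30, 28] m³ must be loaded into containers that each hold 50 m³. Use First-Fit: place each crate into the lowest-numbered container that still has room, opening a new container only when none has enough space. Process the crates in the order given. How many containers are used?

7 containers

Put 32 m³ in container 1; 18 m³ remain.
Put 5 m³ in container 1; 13 m³ remain.
Put 26 m³ in container 2; 24 m³ remain.
Put 9 m³ in container 1; 4 m³ remain.
Put 5 m³ in container 2; 19 m³ remain.
Put 4 m³ in container 1; 0 m³ remain.
Put 14 m³ in container 2; 5 m³ remain.
Put 36 m³ in container 3; 14 m³ remain.
Put 34 m³ in container 4; 16 m³ remain.
Put 5 m³ in container 2; 0 m³ remain.
Put 26 m³ in container 5; 24 m³ remain.
Put 12 m³ in container 3; 2 m³ remain.
Put 30 m³ in container 6; 20 m³ remain.
Put 28 m³ in container 7; 22 m³ remain.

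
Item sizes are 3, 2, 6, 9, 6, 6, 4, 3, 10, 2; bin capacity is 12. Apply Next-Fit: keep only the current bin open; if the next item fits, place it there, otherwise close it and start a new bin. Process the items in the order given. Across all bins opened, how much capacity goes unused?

bin 1: place 3, 9 left
bin 1: place 2, 7 left
bin 1: place 6, 1 left
bin 2: place 9, 3 left
bin 3: place 6, 6 left
bin 3: place 6, 0 left
bin 4: place 4, 8 left
bin 4: place 3, 5 left
bin 5: place 10, 2 left
bin 5: place 2, 0 left
5 bins × 12 = 60; used 51; unused 9.

9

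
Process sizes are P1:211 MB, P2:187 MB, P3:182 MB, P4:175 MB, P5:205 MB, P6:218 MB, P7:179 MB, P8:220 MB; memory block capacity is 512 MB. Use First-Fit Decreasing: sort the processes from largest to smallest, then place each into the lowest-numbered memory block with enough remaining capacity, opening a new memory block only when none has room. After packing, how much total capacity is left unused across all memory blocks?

Sorted descending: 220, 218, 211, 205, 187, 182, 179, 175.
220 MB → memory block 1 (remaining 292 MB)
218 MB → memory block 1 (remaining 74 MB)
211 MB → memory block 2 (remaining 301 MB)
205 MB → memory block 2 (remaining 96 MB)
187 MB → memory block 3 (remaining 325 MB)
182 MB → memory block 3 (remaining 143 MB)
179 MB → memory block 4 (remaining 333 MB)
175 MB → memory block 4 (remaining 158 MB)
4 memory blocks × 512 MB = 2048 MB; used 1577 MB; unused 471 MB.

471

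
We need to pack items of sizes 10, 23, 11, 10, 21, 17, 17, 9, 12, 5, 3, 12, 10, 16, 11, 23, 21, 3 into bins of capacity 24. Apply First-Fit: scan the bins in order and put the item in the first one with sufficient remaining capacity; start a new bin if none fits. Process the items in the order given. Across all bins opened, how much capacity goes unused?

bin 1: place 10, 14 left
bin 2: place 23, 1 left
bin 1: place 11, 3 left
bin 3: place 10, 14 left
bin 4: place 21, 3 left
bin 5: place 17, 7 left
bin 6: place 17, 7 left
bin 3: place 9, 5 left
bin 7: place 12, 12 left
bin 3: place 5, 0 left
bin 1: place 3, 0 left
bin 7: place 12, 0 left
bin 8: place 10, 14 left
bin 9: place 16, 8 left
bin 8: place 11, 3 left
bin 10: place 23, 1 left
bin 11: place 21, 3 left
bin 4: place 3, 0 left
11 bins × 24 = 264; used 234; unused 30.

30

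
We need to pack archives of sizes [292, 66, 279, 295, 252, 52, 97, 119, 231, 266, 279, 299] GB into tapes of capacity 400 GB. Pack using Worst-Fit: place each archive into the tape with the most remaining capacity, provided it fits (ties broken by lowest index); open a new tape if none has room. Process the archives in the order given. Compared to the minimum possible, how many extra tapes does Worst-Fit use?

0

Worst-Fit: [292,66] [279,97] [295] [252,52] [119,231] [266] [279] [299] → 8 tapes.
8 archives exceed 200 GB (half the capacity), and no two of those can share a tape, so at least 8 tapes are needed.
So 8 is already optimal.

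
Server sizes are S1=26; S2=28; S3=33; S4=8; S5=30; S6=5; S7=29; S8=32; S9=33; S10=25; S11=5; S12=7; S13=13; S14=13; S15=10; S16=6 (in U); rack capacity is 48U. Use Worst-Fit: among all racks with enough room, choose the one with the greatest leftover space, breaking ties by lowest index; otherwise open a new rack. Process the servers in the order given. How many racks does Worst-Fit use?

rack 1: place S1 (26U), 22U left
rack 2: place S2 (28U), 20U left
rack 3: place S3 (33U), 15U left
rack 1: place S4 (8U), 14U left
rack 4: place S5 (30U), 18U left
rack 2: place S6 (5U), 15U left
rack 5: place S7 (29U), 19U left
rack 6: place S8 (32U), 16U left
rack 7: place S9 (33U), 15U left
rack 8: place S10 (25U), 23U left
rack 8: place S11 (5U), 18U left
rack 5: place S12 (7U), 12U left
rack 4: place S13 (13U), 5U left
rack 8: place S14 (13U), 5U left
rack 6: place S15 (10U), 6U left
rack 2: place S16 (6U), 9U left

8 racks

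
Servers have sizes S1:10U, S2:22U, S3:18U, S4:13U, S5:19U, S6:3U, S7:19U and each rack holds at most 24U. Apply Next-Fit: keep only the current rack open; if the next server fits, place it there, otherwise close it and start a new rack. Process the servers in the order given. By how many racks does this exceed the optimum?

Next-Fit: [10] [22] [18] [13] [19,3] [19] → 6 racks.
Total size 104U; any packing needs at least ⌈104/24⌉ = 5 racks.
An optimal packing achieves that bound: [22] [19,3] [19] [18] [13,10] → 5 racks.
Excess: 6 − 5 = 1.

1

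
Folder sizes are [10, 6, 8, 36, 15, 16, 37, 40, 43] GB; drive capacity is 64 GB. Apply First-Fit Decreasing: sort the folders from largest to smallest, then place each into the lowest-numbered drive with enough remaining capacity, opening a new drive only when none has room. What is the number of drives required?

Sorted descending: 43, 40, 37, 36, 16, 15, 10, 8, 6.
43 GB → drive 1 (remaining 21 GB)
40 GB → drive 2 (remaining 24 GB)
37 GB → drive 3 (remaining 27 GB)
36 GB → drive 4 (remaining 28 GB)
16 GB → drive 1 (remaining 5 GB)
15 GB → drive 2 (remaining 9 GB)
10 GB → drive 3 (remaining 17 GB)
8 GB → drive 2 (remaining 1 GB)
6 GB → drive 3 (remaining 11 GB)

4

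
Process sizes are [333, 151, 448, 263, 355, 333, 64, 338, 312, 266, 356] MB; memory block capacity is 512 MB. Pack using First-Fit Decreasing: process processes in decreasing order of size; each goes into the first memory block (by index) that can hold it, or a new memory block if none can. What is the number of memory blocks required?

Sorted descending: 448, 356, 355, 338, 333, 333, 312, 266, 263, 151, 64.
memory block 1: place 448 MB, 64 MB left
memory block 2: place 356 MB, 156 MB left
memory block 3: place 355 MB, 157 MB left
memory block 4: place 338 MB, 174 MB left
memory block 5: place 333 MB, 179 MB left
memory block 6: place 333 MB, 179 MB left
memory block 7: place 312 MB, 200 MB left
memory block 8: place 266 MB, 246 MB left
memory block 9: place 263 MB, 249 MB left
memory block 2: place 151 MB, 5 MB left
memory block 1: place 64 MB, 0 MB left
Final memory blocks: [448,64] [356,151] [355] [338] [333] [333] [312] [266] [263].

9 memory blocks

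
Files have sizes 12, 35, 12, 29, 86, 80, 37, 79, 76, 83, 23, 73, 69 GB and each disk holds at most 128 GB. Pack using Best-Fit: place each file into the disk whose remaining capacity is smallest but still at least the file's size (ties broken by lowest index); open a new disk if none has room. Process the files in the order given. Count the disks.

8

disk 1: place 12 GB, 116 GB left
disk 1: place 35 GB, 81 GB left
disk 1: place 12 GB, 69 GB left
disk 1: place 29 GB, 40 GB left
disk 2: place 86 GB, 42 GB left
disk 3: place 80 GB, 48 GB left
disk 1: place 37 GB, 3 GB left
disk 4: place 79 GB, 49 GB left
disk 5: place 76 GB, 52 GB left
disk 6: place 83 GB, 45 GB left
disk 2: place 23 GB, 19 GB left
disk 7: place 73 GB, 55 GB left
disk 8: place 69 GB, 59 GB left
Final disks: [12,35,12,29,37] [86,23] [80] [79] [76] [83] [73] [69].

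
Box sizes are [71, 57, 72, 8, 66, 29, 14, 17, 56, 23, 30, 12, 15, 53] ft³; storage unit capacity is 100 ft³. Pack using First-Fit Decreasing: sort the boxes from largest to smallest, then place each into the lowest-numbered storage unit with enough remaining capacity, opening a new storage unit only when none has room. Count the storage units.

6

Sorted descending: 72, 71, 66, 57, 56, 53, 30, 29, 23, 17, 15, 14, 12, 8.
Put 72 ft³ in storage unit 1; 28 ft³ remain.
Put 71 ft³ in storage unit 2; 29 ft³ remain.
Put 66 ft³ in storage unit 3; 34 ft³ remain.
Put 57 ft³ in storage unit 4; 43 ft³ remain.
Put 56 ft³ in storage unit 5; 44 ft³ remain.
Put 53 ft³ in storage unit 6; 47 ft³ remain.
Put 30 ft³ in storage unit 3; 4 ft³ remain.
Put 29 ft³ in storage unit 2; 0 ft³ remain.
Put 23 ft³ in storage unit 1; 5 ft³ remain.
Put 17 ft³ in storage unit 4; 26 ft³ remain.
Put 15 ft³ in storage unit 4; 11 ft³ remain.
Put 14 ft³ in storage unit 5; 30 ft³ remain.
Put 12 ft³ in storage unit 5; 18 ft³ remain.
Put 8 ft³ in storage unit 4; 3 ft³ remain.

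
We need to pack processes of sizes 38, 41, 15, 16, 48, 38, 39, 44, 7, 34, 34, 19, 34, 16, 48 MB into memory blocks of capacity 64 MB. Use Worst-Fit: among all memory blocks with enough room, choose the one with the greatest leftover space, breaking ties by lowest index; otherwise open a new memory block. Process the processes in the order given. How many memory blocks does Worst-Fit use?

10

memory block 1: place 38 MB, 26 MB left
memory block 2: place 41 MB, 23 MB left
memory block 1: place 15 MB, 11 MB left
memory block 2: place 16 MB, 7 MB left
memory block 3: place 48 MB, 16 MB left
memory block 4: place 38 MB, 26 MB left
memory block 5: place 39 MB, 25 MB left
memory block 6: place 44 MB, 20 MB left
memory block 4: place 7 MB, 19 MB left
memory block 7: place 34 MB, 30 MB left
memory block 8: place 34 MB, 30 MB left
memory block 7: place 19 MB, 11 MB left
memory block 9: place 34 MB, 30 MB left
memory block 8: place 16 MB, 14 MB left
memory block 10: place 48 MB, 16 MB left
Final memory blocks: [38,15] [41,16] [48] [38,7] [39] [44] [34,19] [34,16] [34] [48].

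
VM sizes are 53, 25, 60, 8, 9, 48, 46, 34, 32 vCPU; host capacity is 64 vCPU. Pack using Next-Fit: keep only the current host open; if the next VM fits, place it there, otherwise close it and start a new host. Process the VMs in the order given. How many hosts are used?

8

host 1: place 53 vCPU, 11 vCPU left
host 2: place 25 vCPU, 39 vCPU left
host 3: place 60 vCPU, 4 vCPU left
host 4: place 8 vCPU, 56 vCPU left
host 4: place 9 vCPU, 47 vCPU left
host 5: place 48 vCPU, 16 vCPU left
host 6: place 46 vCPU, 18 vCPU left
host 7: place 34 vCPU, 30 vCPU left
host 8: place 32 vCPU, 32 vCPU left
Final hosts: [53] [25] [60] [8,9] [48] [46] [34] [32].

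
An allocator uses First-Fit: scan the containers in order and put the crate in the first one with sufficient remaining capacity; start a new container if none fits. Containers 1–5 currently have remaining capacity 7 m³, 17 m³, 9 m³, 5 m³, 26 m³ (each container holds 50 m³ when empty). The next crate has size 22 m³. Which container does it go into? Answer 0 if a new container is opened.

Containers with room: container 5 (26 m³).
The first with room is container 5.

5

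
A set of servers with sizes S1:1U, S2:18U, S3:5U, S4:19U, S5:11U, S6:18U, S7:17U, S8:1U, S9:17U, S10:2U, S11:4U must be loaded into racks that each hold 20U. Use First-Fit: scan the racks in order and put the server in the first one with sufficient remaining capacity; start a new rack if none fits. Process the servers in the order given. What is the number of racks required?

7 racks

S1 (1U) → rack 1 (remaining 19U)
S2 (18U) → rack 1 (remaining 1U)
S3 (5U) → rack 2 (remaining 15U)
S4 (19U) → rack 3 (remaining 1U)
S5 (11U) → rack 2 (remaining 4U)
S6 (18U) → rack 4 (remaining 2U)
S7 (17U) → rack 5 (remaining 3U)
S8 (1U) → rack 1 (remaining 0U)
S9 (17U) → rack 6 (remaining 3U)
S10 (2U) → rack 2 (remaining 2U)
S11 (4U) → rack 7 (remaining 16U)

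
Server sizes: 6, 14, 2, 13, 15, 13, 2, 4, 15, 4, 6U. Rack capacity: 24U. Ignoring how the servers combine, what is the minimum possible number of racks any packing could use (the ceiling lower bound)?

4 racks

Total size = 6 + 14 + 2 + 13 + 15 + 13 + 2 + 4 + 15 + 4 + 6 = 94U.
⌈94 / 24⌉ = 4.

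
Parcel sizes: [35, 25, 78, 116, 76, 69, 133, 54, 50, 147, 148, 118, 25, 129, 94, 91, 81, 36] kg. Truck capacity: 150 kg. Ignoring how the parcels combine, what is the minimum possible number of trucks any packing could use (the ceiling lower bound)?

Total size = 35 + 25 + 78 + 116 + 76 + 69 + 133 + 54 + 50 + 147 + 148 + 118 + 25 + 129 + 94 + 91 + 81 + 36 = 1505 kg.
⌈1505 / 150⌉ = 11.

11 trucks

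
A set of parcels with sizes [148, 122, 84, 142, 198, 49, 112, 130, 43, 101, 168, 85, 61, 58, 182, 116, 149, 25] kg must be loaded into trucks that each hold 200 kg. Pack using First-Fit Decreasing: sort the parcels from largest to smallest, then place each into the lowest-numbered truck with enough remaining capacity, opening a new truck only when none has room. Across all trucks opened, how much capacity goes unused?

227

Sorted descending: 198, 182, 168, 149, 148, 142, 130, 122, 116, 112, 101, 85, 84, 61, 58, 49, 43, 25.
198 kg → truck 1 (remaining 2 kg)
182 kg → truck 2 (remaining 18 kg)
168 kg → truck 3 (remaining 32 kg)
149 kg → truck 4 (remaining 51 kg)
148 kg → truck 5 (remaining 52 kg)
142 kg → truck 6 (remaining 58 kg)
130 kg → truck 7 (remaining 70 kg)
122 kg → truck 8 (remaining 78 kg)
116 kg → truck 9 (remaining 84 kg)
112 kg → truck 10 (remaining 88 kg)
101 kg → truck 11 (remaining 99 kg)
85 kg → truck 10 (remaining 3 kg)
84 kg → truck 9 (remaining 0 kg)
61 kg → truck 7 (remaining 9 kg)
58 kg → truck 6 (remaining 0 kg)
49 kg → truck 4 (remaining 2 kg)
43 kg → truck 5 (remaining 9 kg)
25 kg → truck 3 (remaining 7 kg)
11 trucks × 200 kg = 2200 kg; used 1973 kg; unused 227 kg.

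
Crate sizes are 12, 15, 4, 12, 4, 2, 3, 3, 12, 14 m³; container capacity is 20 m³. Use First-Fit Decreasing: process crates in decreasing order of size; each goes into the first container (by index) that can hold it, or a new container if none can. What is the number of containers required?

Sorted descending: 15, 14, 12, 12, 12, 4, 4, 3, 3, 2.
15 m³ → container 1 (remaining 5 m³)
14 m³ → container 2 (remaining 6 m³)
12 m³ → container 3 (remaining 8 m³)
12 m³ → container 4 (remaining 8 m³)
12 m³ → container 5 (remaining 8 m³)
4 m³ → container 1 (remaining 1 m³)
4 m³ → container 2 (remaining 2 m³)
3 m³ → container 3 (remaining 5 m³)
3 m³ → container 3 (remaining 2 m³)
2 m³ → container 2 (remaining 0 m³)
Final containers: [15,4] [14,4,2] [12,3,3] [12] [12].

5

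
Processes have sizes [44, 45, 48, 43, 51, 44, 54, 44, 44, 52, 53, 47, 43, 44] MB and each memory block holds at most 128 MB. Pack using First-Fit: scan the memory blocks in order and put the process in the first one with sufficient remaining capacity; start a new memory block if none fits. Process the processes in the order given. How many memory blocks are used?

7

memory block 1: place 44 MB, 84 MB left
memory block 1: place 45 MB, 39 MB left
memory block 2: place 48 MB, 80 MB left
memory block 2: place 43 MB, 37 MB left
memory block 3: place 51 MB, 77 MB left
memory block 3: place 44 MB, 33 MB left
memory block 4: place 54 MB, 74 MB left
memory block 4: place 44 MB, 30 MB left
memory block 5: place 44 MB, 84 MB left
memory block 5: place 52 MB, 32 MB left
memory block 6: place 53 MB, 75 MB left
memory block 6: place 47 MB, 28 MB left
memory block 7: place 43 MB, 85 MB left
memory block 7: place 44 MB, 41 MB left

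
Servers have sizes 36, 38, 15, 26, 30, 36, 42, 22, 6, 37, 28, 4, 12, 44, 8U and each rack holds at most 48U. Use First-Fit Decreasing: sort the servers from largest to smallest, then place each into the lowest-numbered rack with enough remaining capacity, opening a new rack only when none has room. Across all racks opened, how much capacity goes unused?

Sorted descending: 44, 42, 38, 37, 36, 36, 30, 28, 26, 22, 15, 12, 8, 6, 4.
Put 44U in rack 1; 4U remain.
Put 42U in rack 2; 6U remain.
Put 38U in rack 3; 10U remain.
Put 37U in rack 4; 11U remain.
Put 36U in rack 5; 12U remain.
Put 36U in rack 6; 12U remain.
Put 30U in rack 7; 18U remain.
Put 28U in rack 8; 20U remain.
Put 26U in rack 9; 22U remain.
Put 22U in rack 9; 0U remain.
Put 15U in rack 7; 3U remain.
Put 12U in rack 5; 0U remain.
Put 8U in rack 3; 2U remain.
Put 6U in rack 2; 0U remain.
Put 4U in rack 1; 0U remain.
9 racks × 48U = 432U; used 384U; unused 48U.

48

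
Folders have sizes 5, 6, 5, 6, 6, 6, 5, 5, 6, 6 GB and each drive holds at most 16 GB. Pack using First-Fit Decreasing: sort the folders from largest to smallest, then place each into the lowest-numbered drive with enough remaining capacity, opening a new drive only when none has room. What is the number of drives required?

5 drives

Sorted descending: 6, 6, 6, 6, 6, 6, 5, 5, 5, 5.
drive 1: place 6 GB, 10 GB left
drive 1: place 6 GB, 4 GB left
drive 2: place 6 GB, 10 GB left
drive 2: place 6 GB, 4 GB left
drive 3: place 6 GB, 10 GB left
drive 3: place 6 GB, 4 GB left
drive 4: place 5 GB, 11 GB left
drive 4: place 5 GB, 6 GB left
drive 4: place 5 GB, 1 GB left
drive 5: place 5 GB, 11 GB left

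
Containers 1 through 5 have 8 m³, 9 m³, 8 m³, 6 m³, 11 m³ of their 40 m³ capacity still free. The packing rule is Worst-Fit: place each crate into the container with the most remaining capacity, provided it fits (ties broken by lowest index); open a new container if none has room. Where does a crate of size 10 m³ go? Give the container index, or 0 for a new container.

5

Containers with room: container 5 (11 m³).
Most room is container 5 with 11 m³ free.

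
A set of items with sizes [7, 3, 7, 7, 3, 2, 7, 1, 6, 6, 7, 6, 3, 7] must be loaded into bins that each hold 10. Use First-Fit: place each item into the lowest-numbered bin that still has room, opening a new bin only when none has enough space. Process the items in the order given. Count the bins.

Put 7 in bin 1; 3 remain.
Put 3 in bin 1; 0 remain.
Put 7 in bin 2; 3 remain.
Put 7 in bin 3; 3 remain.
Put 3 in bin 2; 0 remain.
Put 2 in bin 3; 1 remain.
Put 7 in bin 4; 3 remain.
Put 1 in bin 3; 0 remain.
Put 6 in bin 5; 4 remain.
Put 6 in bin 6; 4 remain.
Put 7 in bin 7; 3 remain.
Put 6 in bin 8; 4 remain.
Put 3 in bin 4; 0 remain.
Put 7 in bin 9; 3 remain.
Final bins: [7,3] [7,3] [7,2,1] [7,3] [6] [6] [7] [6] [7].

9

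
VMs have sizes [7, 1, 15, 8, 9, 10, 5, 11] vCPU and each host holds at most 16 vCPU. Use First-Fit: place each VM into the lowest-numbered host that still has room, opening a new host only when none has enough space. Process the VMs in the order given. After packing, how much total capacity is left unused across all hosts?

14

host 1: place 7 vCPU, 9 vCPU left
host 1: place 1 vCPU, 8 vCPU left
host 2: place 15 vCPU, 1 vCPU left
host 1: place 8 vCPU, 0 vCPU left
host 3: place 9 vCPU, 7 vCPU left
host 4: place 10 vCPU, 6 vCPU left
host 3: place 5 vCPU, 2 vCPU left
host 5: place 11 vCPU, 5 vCPU left
5 hosts × 16 vCPU = 80 vCPU; used 66 vCPU; unused 14 vCPU.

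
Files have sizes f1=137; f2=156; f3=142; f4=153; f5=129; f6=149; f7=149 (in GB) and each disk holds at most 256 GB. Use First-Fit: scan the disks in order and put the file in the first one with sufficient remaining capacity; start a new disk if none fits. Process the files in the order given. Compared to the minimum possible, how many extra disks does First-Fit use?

0

First-Fit: [137] [156] [142] [153] [129] [149] [149] → 7 disks.
7 files exceed 128 GB (half the capacity), and no two of those can share a disk, so at least 7 disks are needed.
So 7 is already optimal.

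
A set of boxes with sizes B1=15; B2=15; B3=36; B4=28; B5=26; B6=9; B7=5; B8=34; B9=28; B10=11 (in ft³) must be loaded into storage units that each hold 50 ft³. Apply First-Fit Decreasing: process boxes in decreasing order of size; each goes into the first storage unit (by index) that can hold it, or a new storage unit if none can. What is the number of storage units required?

Sorted descending: 36, 34, 28, 28, 26, 15, 15, 11, 9, 5.
36 ft³ → storage unit 1 (remaining 14 ft³)
34 ft³ → storage unit 2 (remaining 16 ft³)
28 ft³ → storage unit 3 (remaining 22 ft³)
28 ft³ → storage unit 4 (remaining 22 ft³)
26 ft³ → storage unit 5 (remaining 24 ft³)
15 ft³ → storage unit 2 (remaining 1 ft³)
15 ft³ → storage unit 3 (remaining 7 ft³)
11 ft³ → storage unit 1 (remaining 3 ft³)
9 ft³ → storage unit 4 (remaining 13 ft³)
5 ft³ → storage unit 3 (remaining 2 ft³)

5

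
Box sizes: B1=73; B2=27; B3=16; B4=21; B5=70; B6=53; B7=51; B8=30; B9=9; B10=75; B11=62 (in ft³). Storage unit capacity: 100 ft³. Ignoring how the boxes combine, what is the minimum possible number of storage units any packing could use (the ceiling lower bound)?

5 storage units

Total size = 73 + 27 + 16 + 21 + 70 + 53 + 51 + 30 + 9 + 75 + 62 = 487 ft³.
⌈487 / 100⌉ = 5.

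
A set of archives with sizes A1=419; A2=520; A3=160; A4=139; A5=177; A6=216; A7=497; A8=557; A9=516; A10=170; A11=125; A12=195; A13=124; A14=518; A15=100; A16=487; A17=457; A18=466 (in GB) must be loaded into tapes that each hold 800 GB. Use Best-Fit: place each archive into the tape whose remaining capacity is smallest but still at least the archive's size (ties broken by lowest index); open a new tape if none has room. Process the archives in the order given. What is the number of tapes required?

Put A1 (419 GB) in tape 1; 381 GB remain.
Put A2 (520 GB) in tape 2; 280 GB remain.
Put A3 (160 GB) in tape 2; 120 GB remain.
Put A4 (139 GB) in tape 1; 242 GB remain.
Put A5 (177 GB) in tape 1; 65 GB remain.
Put A6 (216 GB) in tape 3; 584 GB remain.
Put A7 (497 GB) in tape 3; 87 GB remain.
Put A8 (557 GB) in tape 4; 243 GB remain.
Put A9 (516 GB) in tape 5; 284 GB remain.
Put A10 (170 GB) in tape 4; 73 GB remain.
Put A11 (125 GB) in tape 5; 159 GB remain.
Put A12 (195 GB) in tape 6; 605 GB remain.
Put A13 (124 GB) in tape 5; 35 GB remain.
Put A14 (518 GB) in tape 6; 87 GB remain.
Put A15 (100 GB) in tape 2; 20 GB remain.
Put A16 (487 GB) in tape 7; 313 GB remain.
Put A17 (457 GB) in tape 8; 343 GB remain.
Put A18 (466 GB) in tape 9; 334 GB remain.

9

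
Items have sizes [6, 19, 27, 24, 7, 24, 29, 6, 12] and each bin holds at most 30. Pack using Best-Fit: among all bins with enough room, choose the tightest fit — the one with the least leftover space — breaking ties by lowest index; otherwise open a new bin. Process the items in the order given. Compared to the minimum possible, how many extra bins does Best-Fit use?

Best-Fit: [6,19] [27] [24,6] [7,12] [24] [29] → 6 bins.
Total size 154; any packing needs at least ⌈154/30⌉ = 6 bins.
So 6 is already optimal.

0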